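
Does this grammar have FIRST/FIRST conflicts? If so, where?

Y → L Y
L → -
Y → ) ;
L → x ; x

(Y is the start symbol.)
No FIRST/FIRST conflicts.

FIRST sets of the non-terminals at (or reachable through a nullable prefix from) the front of some alternative:
  FIRST(L) = { '-', 'x' }

Productions for Y:
  Y → L Y: FIRST = { '-', 'x' }
  Y → ) ;: FIRST = { ')' }
Productions for L:
  L → -: FIRST = { '-' }
  L → x ; x: FIRST = { 'x' }

All alternatives of each non-terminal have pairwise disjoint FIRST sets.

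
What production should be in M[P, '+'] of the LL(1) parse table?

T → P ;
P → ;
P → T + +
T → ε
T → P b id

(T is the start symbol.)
P → T + +

To find M[P, '+'], we find productions for P where '+' is in the predict set (PREDICT(N → α) = (FIRST(α) \ {ε}) ∪ (FOLLOW(N) if α ⇒* ε)).

Relevant sets:
  FIRST(T) = { '+', ';', ε }

P → ;: PREDICT = { ';' }
P → T + +: PREDICT = { '+', ';' }
  '+' is in predict set, so this production goes in M[P, '+']

M[P, '+'] = P → T + +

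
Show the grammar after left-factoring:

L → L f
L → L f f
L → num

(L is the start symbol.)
Left-factoring transforms A → αβ₁ | αβ₂ into A → αA' and A' → β₁ | β₂
(α is the longest common prefix among the alternatives). Repeat until
no nonterminal has two alternatives with a common prefix.

Round 1: L has alternatives sharing prefix 'L f'. Introduce L': L → L f L'
  Add: L' → ε
  Add: L' → f

No remaining common prefixes — done.

Resulting grammar:
L → L f L'
L' → ε
L' → f
L → num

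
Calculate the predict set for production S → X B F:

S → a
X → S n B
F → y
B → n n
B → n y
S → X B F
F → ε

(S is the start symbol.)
{ 'a' }

PREDICT(S → X B F) = (FIRST(RHS) \ {ε}) ∪ (FOLLOW(S) if ε ∈ FIRST(RHS), i.e. RHS ⇒* ε)
FIRST(X) = { 'a' }
FIRST(X B F) = { 'a' }
ε ∉ FIRST(X B F), so FOLLOW(S) is not added.
PREDICT(S → X B F) = { 'a' }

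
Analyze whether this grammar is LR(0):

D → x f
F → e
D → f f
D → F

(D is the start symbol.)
A grammar is LR(0) if no state in the canonical LR(0) collection has:
  - both a shift item (dot before a terminal) and a complete item (shift-reduce conflict), or
  - two or more complete items (reduce-reduce conflict; the accept item [D' → D .] counts as a complete item here).

Augment with D' → D and build the canonical LR(0) collection (I0 = CLOSURE({[D' → . D]}), then GOTO on every symbol after a dot until no new states appear). It has 8 states:
  I0: { [D → . F], [D → . f f], [D → . x f], [D' → . D], [F → . e] }  — shift
  I1: { [D' → D .] }  — accept
  I2: { [D → F .] }  — reduce
  I3: { [F → e .] }  — reduce
  I4: { [D → f . f] }  — shift
  I5: { [D → x . f] }  — shift
  I6: { [D → x f .] }  — reduce
  I7: { [D → f f .] }  — reduce

Every state is either a pure shift/goto state or contains exactly one complete item and nothing to shift — no conflicts. The grammar is LR(0).

Answer: Yes, the grammar is LR(0)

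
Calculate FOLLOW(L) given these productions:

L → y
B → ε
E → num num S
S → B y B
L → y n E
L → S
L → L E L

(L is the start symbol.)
To compute FOLLOW(L), find every occurrence of L on a right-hand side N → α L β: add FIRST(β) \ {ε}, and if β is empty or nullable also add FOLLOW(N). Iterate to a fixed point.

L is the start symbol, so $ ∈ FOLLOW(L).
In L → L E L: L is followed by E L, add FIRST(E L) \ {ε} = { 'num' }
In L → L E L: L is at the end; this adds FOLLOW(L) to itself — nothing new

Taking the union: FOLLOW(L) = { $, 'num' }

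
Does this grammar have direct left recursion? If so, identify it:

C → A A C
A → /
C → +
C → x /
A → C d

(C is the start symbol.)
No direct left recursion

Direct left recursion occurs when N → N α for some non-terminal N (the right-hand side begins with the left-hand side itself).

C → A A C: starts with A
A → /: starts with '/'
C → +: starts with '+'
C → x /: starts with x
A → C d: starts with C

No direct left recursion found.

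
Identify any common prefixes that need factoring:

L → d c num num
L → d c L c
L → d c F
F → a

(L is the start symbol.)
Left-factoring is needed when two productions for the same non-terminal
share a common prefix on the right-hand side.

Productions for L:
  L → d c num num
  L → d c L c
  L → d c F

Found common prefix 'd c' in productions for L

Answer: Yes, L has productions with common prefix 'd c'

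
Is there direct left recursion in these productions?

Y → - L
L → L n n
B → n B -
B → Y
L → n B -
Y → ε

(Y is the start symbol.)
Yes, L is left-recursive

Y → - L: starts with '-'
L → L n n: LEFT RECURSIVE (starts with L)
B → n B -: starts with n
B → Y: starts with Y
L → n B -: starts with n
Y → ε: starts with ε

The grammar has direct left recursion on: L.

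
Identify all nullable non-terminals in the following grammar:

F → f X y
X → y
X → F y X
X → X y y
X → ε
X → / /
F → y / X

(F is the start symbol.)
{ 'X' }

A non-terminal is nullable if it can derive ε (the empty string): either it has an ε-production, or it has a production whose right-hand side consists entirely of nullable non-terminals.

ε-productions: X → ε
So X is immediately nullable.
No further non-terminal can be added: every production for the remaining non-terminals contains a terminal or a non-nullable non-terminal.
Nullable = { 'X' }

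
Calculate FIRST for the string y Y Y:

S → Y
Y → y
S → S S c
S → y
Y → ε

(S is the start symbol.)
To compute FIRST(y Y Y), process the symbols left to right:
Symbol y is a terminal. Add 'y' and stop.
FIRST(y Y Y) = { 'y' }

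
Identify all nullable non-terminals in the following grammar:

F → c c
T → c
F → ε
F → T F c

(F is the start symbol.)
{ 'F' }

ε-productions: F → ε
So F is immediately nullable.
No further non-terminal can be added: every production for the remaining non-terminals contains a terminal or a non-nullable non-terminal.
Nullable = { 'F' }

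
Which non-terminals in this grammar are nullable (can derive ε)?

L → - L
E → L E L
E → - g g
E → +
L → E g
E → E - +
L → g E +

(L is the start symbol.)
A non-terminal is nullable if it can derive ε (the empty string): either it has an ε-production, or it has a production whose right-hand side consists entirely of nullable non-terminals.

There are no ε-productions, so no non-terminal can derive ε.
No non-terminals are nullable.

Answer: None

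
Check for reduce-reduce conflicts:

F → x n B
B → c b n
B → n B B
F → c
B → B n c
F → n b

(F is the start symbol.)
No reduce-reduce conflicts

Augment with F' → F and build the canonical LR(0) collection (I0 = CLOSURE({[F' → . F]}), then GOTO on every symbol after a dot until no new states appear). It has 18 states:
  I0: { [F → . c], [F → . n b], [F → . x n B], [F' → . F] }  — shift
  I1: { [F' → F .] }  — accept
  I2: { [F → c .] }  — reduce
  I3: { [F → n . b] }  — shift
  I4: { [F → x . n B] }  — shift
  I5: { [B → . B n c], [B → . c b n], [B → . n B B], [F → x n . B] }  — shift
  I6: { [B → B . n c], [F → x n B .] }  — shift, reduce
  I7: { [B → c . b n] }  — shift
  I8: { [B → . B n c], [B → . c b n], [B → . n B B], [B → n . B B] }  — shift
  I9: { [B → . B n c], [B → . c b n], [B → . n B B], [B → B . n c], [B → n B . B] }  — shift
  I10: { [B → B . n c], [B → n B B .] }  — shift, reduce
  I11: { [B → . B n c], [B → . c b n], [B → . n B B], [B → B n . c], [B → n . B B] }  — shift
  I12: { [B → B n c .], [B → c . b n] }  — shift, reduce
  I13: { [B → c b . n] }  — shift
  I14: { [B → c b n .] }  — reduce
  I15: { [B → B n . c] }  — shift
  I16: { [B → B n c .] }  — reduce
  I17: { [F → n b .] }  — reduce

No state contains more than one complete item.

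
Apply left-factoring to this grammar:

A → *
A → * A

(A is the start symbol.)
Left-factoring transforms A → αβ₁ | αβ₂ into A → αA' and A' → β₁ | β₂
(α is the longest common prefix among the alternatives). Repeat until
no nonterminal has two alternatives with a common prefix.

Round 1: A has alternatives sharing prefix '*'. Introduce A': A → * A'
  Add: A' → ε
  Add: A' → A

No remaining common prefixes — done.

Resulting grammar:
A → * A'
A' → ε
A' → A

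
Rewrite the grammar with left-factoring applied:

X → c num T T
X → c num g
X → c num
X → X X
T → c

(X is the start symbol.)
X → c num X'
X' → T T
X' → g
X' → ε
X → X X
T → c

Left-factoring transforms A → αβ₁ | αβ₂ into A → αA' and A' → β₁ | β₂
(α is the longest common prefix among the alternatives). Repeat until
no nonterminal has two alternatives with a common prefix.

Round 1: X has alternatives sharing prefix 'c num'. Introduce X': X → c num X'
  Add: X' → T T
  Add: X' → g
  Add: X' → ε

No remaining common prefixes — done.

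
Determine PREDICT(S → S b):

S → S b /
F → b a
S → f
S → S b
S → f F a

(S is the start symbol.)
{ 'f' }

PREDICT(S → S b) = (FIRST(RHS) \ {ε}) ∪ (FOLLOW(S) if ε ∈ FIRST(RHS), i.e. RHS ⇒* ε)
FIRST(S) = { 'f' }
FIRST(S b) = { 'f' }
ε ∉ FIRST(S b), so FOLLOW(S) is not added.
PREDICT(S → S b) = { 'f' }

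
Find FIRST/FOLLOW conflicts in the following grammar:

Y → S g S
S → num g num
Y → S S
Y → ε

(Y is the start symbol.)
A FIRST/FOLLOW conflict occurs when a non-terminal N has a nullable alternative N → β (β ⇒* ε) and another alternative N → α with FIRST(α) ∩ FOLLOW(N) ≠ ∅: on such a lookahead the parser cannot decide between expanding α and letting N vanish via β.

Nullable non-terminals: Y.
FIRST sets used below: FIRST(S) = { 'num' }

Y: nullable alternative(s) Y → ε; FOLLOW(Y) = { $ }
  Y → S g S: FIRST \ {ε} = { 'num' } — disjoint from FOLLOW(Y)
  Y → S S: FIRST \ {ε} = { 'num' } — disjoint from FOLLOW(Y)
  Y → ε: FIRST \ {ε} = { } — this is the only nullable alternative, skip

S has no nullable alternative, so no FIRST/FOLLOW check is needed there.

No FIRST/FOLLOW conflicts found.

Answer: No FIRST/FOLLOW conflicts.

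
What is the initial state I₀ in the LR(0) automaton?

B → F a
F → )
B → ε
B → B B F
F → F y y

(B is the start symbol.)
{ [B → . B B F], [B → . F a], [B → .], [B' → . B], [F → . )], [F → . F y y] }

First, augment the grammar with B' → B
I₀ = CLOSURE({ [B' → . B] }):
  [B' → . B] has the dot before B: add [B → . F a], [B → .], [B → . B B F]
  [B → . F a] has the dot before F: add [F → . )], [F → . F y y]
No further items can be added.

I₀ = { [B → . B B F], [B → . F a], [B → .], [B' → . B], [F → . )], [F → . F y y] }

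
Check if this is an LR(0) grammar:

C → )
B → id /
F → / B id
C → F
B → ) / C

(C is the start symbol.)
Yes, the grammar is LR(0)

A grammar is LR(0) if no state in the canonical LR(0) collection has:
  - both a shift item (dot before a terminal) and a complete item (shift-reduce conflict), or
  - two or more complete items (reduce-reduce conflict; the accept item [C' → C .] counts as a complete item here).

Augment with C' → C and build the canonical LR(0) collection (I0 = CLOSURE({[C' → . C]}), then GOTO on every symbol after a dot until no new states appear). It has 12 states:
  I0: { [C → . )], [C → . F], [C' → . C], [F → . / B id] }  — shift
  I1: { [C → ) .] }  — reduce
  I2: { [B → . ) / C], [B → . id /], [F → / . B id] }  — shift
  I3: { [C' → C .] }  — accept
  I4: { [C → F .] }  — reduce
  I5: { [B → ) . / C] }  — shift
  I6: { [F → / B . id] }  — shift
  I7: { [B → id . /] }  — shift
  I8: { [B → id / .] }  — reduce
  I9: { [F → / B id .] }  — reduce
  I10: { [B → ) / . C], [C → . )], [C → . F], [F → . / B id] }  — shift
  I11: { [B → ) / C .] }  — reduce

Every state is either a pure shift/goto state or contains exactly one complete item and nothing to shift — no conflicts. The grammar is LR(0).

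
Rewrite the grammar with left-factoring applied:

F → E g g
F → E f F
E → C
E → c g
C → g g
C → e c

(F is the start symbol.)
F → E F'
F' → g g
F' → f F
E → C
E → c g
C → g g
C → e c

Left-factoring transforms A → αβ₁ | αβ₂ into A → αA' and A' → β₁ | β₂
(α is the longest common prefix among the alternatives). Repeat until
no nonterminal has two alternatives with a common prefix.

Round 1: F has alternatives sharing prefix 'E'. Introduce F': F → E F'
  Add: F' → g g
  Add: F' → f F

No remaining common prefixes — done.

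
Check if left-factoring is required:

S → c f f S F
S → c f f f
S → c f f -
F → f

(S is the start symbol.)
Left-factoring is needed when two productions for the same non-terminal
share a common prefix on the right-hand side.

Productions for S:
  S → c f f S F
  S → c f f f
  S → c f f -

Found common prefix 'c f f' in productions for S

Answer: Yes, S has productions with common prefix 'c f f'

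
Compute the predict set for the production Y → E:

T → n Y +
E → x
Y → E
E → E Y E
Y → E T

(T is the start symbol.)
PREDICT(Y → E) = (FIRST(RHS) \ {ε}) ∪ (FOLLOW(Y) if ε ∈ FIRST(RHS), i.e. RHS ⇒* ε)
FIRST(E) = { 'x' }
FIRST(E) = { 'x' }
ε ∉ FIRST(E), so FOLLOW(Y) is not added.
PREDICT(Y → E) = { 'x' }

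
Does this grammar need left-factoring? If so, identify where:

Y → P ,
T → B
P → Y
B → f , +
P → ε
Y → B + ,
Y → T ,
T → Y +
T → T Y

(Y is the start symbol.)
Left-factoring is needed when two productions for the same non-terminal
share a common prefix on the right-hand side.

Productions for Y:
  Y → P ,
  Y → B + ,
  Y → T ,
Productions for T:
  T → B
  T → Y +
  T → T Y
Productions for P:
  P → Y
  P → ε

No common prefixes found.

Answer: No, left-factoring is not needed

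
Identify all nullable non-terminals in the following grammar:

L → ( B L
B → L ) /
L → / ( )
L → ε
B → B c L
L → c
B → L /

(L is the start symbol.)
A non-terminal is nullable if it can derive ε (the empty string): either it has an ε-production, or it has a production whose right-hand side consists entirely of nullable non-terminals.

ε-productions: L → ε
So L is immediately nullable.
No further non-terminal can be added: every production for the remaining non-terminals contains a terminal or a non-nullable non-terminal.
Nullable = { 'L' }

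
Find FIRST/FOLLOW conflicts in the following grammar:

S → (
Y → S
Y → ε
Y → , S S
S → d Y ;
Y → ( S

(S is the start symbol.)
No FIRST/FOLLOW conflicts.

A FIRST/FOLLOW conflict occurs when a non-terminal N has a nullable alternative N → β (β ⇒* ε) and another alternative N → α with FIRST(α) ∩ FOLLOW(N) ≠ ∅: on such a lookahead the parser cannot decide between expanding α and letting N vanish via β.

Nullable non-terminals: Y.
FIRST sets used below: FIRST(S) = { '(', 'd' }

Y: nullable alternative(s) Y → ε; FOLLOW(Y) = { ';' }
  Y → S: FIRST \ {ε} = { '(', 'd' } — disjoint from FOLLOW(Y)
  Y → ε: FIRST \ {ε} = { } — this is the only nullable alternative, skip
  Y → , S S: FIRST \ {ε} = { ',' } — disjoint from FOLLOW(Y)
  Y → ( S: FIRST \ {ε} = { '(' } — disjoint from FOLLOW(Y)

S has no nullable alternative, so no FIRST/FOLLOW check is needed there.

No FIRST/FOLLOW conflicts found.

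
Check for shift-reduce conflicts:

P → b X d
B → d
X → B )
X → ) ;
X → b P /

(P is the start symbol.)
Augment with P' → P and build the canonical LR(0) collection (I0 = CLOSURE({[P' → . P]}), then GOTO on every symbol after a dot until no new states appear). It has 13 states:
  I0: { [P → . b X d], [P' → . P] }  — shift
  I1: { [P' → P .] }  — accept
  I2: { [B → . d], [P → b . X d], [X → . ) ;], [X → . B )], [X → . b P /] }  — shift
  I3: { [X → ) . ;] }  — shift
  I4: { [X → B . )] }  — shift
  I5: { [P → b X . d] }  — shift
  I6: { [P → . b X d], [X → b . P /] }  — shift
  I7: { [B → d .] }  — reduce
  I8: { [X → b P . /] }  — shift
  I9: { [X → b P / .] }  — reduce
  I10: { [P → b X d .] }  — reduce
  I11: { [X → B ) .] }  — reduce
  I12: { [X → ) ; .] }  — reduce

No state contains both a complete item and a shift item.

Answer: No shift-reduce conflicts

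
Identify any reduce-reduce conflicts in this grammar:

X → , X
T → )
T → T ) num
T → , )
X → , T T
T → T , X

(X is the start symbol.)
Augment with X' → X and build the canonical LR(0) collection (I0 = CLOSURE({[X' → . X]}), then GOTO on every symbol after a dot until no new states appear). It has 16 states:
  I0: { [X → . , T T], [X → . , X], [X' → . X] }  — shift
  I1: { [T → . )], [T → . , )], [T → . T ) num], [T → . T , X], [X → , . T T], [X → , . X], [X → . , T T], [X → . , X] }  — shift
  I2: { [X' → X .] }  — accept
  I3: { [T → ) .] }  — reduce
  I4: { [T → , . )], [T → . )], [T → . , )], [T → . T ) num], [T → . T , X], [X → , . T T], [X → , . X], [X → . , T T], [X → . , X] }  — shift
  I5: { [T → . )], [T → . , )], [T → . T ) num], [T → . T , X], [T → T . ) num], [T → T . , X], [X → , T . T] }  — shift
  I6: { [X → , X .] }  — reduce
  I7: { [T → ) .], [T → T ) . num] }  — shift, reduce
  I8: { [T → , . )], [T → T , . X], [X → . , T T], [X → . , X] }  — shift
  I9: { [T → T . ) num], [T → T . , X], [X → , T T .] }  — shift, reduce
  I10: { [T → T ) . num] }  — shift
  I11: { [T → T , . X], [X → . , T T], [X → . , X] }  — shift
  I12: { [T → T , X .] }  — reduce
  I13: { [T → T ) num .] }  — reduce
  I14: { [T → , ) .] }  — reduce
  I15: { [T → ) .], [T → , ) .] }  — 2 reduces

I15 contains complete items [T → ) .], [T → , ) .] — reduce-reduce conflict.

Answer: Yes — I15: [T → ) .] vs [T → , ) .]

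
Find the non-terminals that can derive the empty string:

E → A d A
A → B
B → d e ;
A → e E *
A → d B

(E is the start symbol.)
A non-terminal is nullable if it can derive ε (the empty string): either it has an ε-production, or it has a production whose right-hand side consists entirely of nullable non-terminals.

There are no ε-productions, so no non-terminal can derive ε.
No non-terminals are nullable.

Answer: None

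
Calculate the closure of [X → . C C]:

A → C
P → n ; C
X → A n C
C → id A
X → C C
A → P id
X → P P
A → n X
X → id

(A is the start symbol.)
{ [C → . id A], [X → . C C] }

Start with: [X → . C C]
  [X → . C C] has the dot before C: add [C → . id A]
No further items can be added.

CLOSURE = { [C → . id A], [X → . C C] }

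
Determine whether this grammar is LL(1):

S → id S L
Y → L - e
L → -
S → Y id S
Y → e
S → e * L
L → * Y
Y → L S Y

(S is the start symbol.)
No. Predict set conflict for S: { 'e' }

A grammar is LL(1) if for each non-terminal N with multiple productions, the predict sets of those productions are pairwise disjoint, where PREDICT(N → α) = (FIRST(α) \ {ε}) ∪ (FOLLOW(N) if α ⇒* ε).

Relevant sets:
  FIRST(Y) = { '*', '-', 'e' }
  FIRST(L) = { '*', '-' }

For S:
  PREDICT(S → id S L) = { 'id' }
  PREDICT(S → Y id S) = { '*', '-', 'e' }
  PREDICT(S → e '*' L) = { 'e' }
For Y:
  PREDICT(Y → L '-' e) = { '*', '-' }
  PREDICT(Y → e) = { 'e' }
  PREDICT(Y → L S Y) = { '*', '-' }
For L:
  PREDICT(L → '-') = { '-' }
  PREDICT(L → '*' Y) = { '*' }

Conflict found: Predict set conflict for S: { 'e' }
The grammar is NOT LL(1).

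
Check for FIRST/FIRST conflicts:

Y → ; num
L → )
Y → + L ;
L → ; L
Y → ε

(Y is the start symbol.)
Productions for Y:
  Y → ; num: FIRST = { ';' }
  Y → + L ;: FIRST = { '+' }
  Y → ε: FIRST = { ε }
Productions for L:
  L → ): FIRST = { ')' }
  L → ; L: FIRST = { ';' }

All alternatives of each non-terminal have pairwise disjoint FIRST sets.

Answer: No FIRST/FIRST conflicts.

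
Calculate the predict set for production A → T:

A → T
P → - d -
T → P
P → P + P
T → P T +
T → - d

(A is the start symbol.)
PREDICT(A → T) = (FIRST(RHS) \ {ε}) ∪ (FOLLOW(A) if ε ∈ FIRST(RHS), i.e. RHS ⇒* ε)
FIRST(T) = { '-' }
FIRST(T) = { '-' }
ε ∉ FIRST(T), so FOLLOW(A) is not added.
PREDICT(A → T) = { '-' }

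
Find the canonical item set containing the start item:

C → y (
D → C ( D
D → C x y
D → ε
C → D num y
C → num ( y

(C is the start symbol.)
First, augment the grammar with C' → C
I₀ = CLOSURE({ [C' → . C] }):
  [C' → . C] has the dot before C: add [C → . y (], [C → . D num y], [C → . num ( y]
  [C → . D num y] has the dot before D: add [D → . C ( D], [D → . C x y], [D → .]
No further items can be added.

I₀ = { [C → . D num y], [C → . num ( y], [C → . y (], [C' → . C], [D → . C ( D], [D → . C x y], [D → .] }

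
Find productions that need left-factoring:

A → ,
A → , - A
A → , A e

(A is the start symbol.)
Yes, A has productions with common prefix ','

Left-factoring is needed when two productions for the same non-terminal
share a common prefix on the right-hand side.

Productions for A:
  A → ,
  A → , - A
  A → , A e

Found common prefix ',' in productions for A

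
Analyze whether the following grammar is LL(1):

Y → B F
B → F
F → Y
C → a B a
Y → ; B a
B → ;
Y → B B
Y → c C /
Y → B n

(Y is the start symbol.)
No. Predict set conflict for Y: { ';' }

Relevant sets:
  FIRST(B) = { ';', 'c' }
  FIRST(F) = { ';', 'c' }

For Y:
  PREDICT(Y → B F) = { ';', 'c' }
  PREDICT(Y → ';' B a) = { ';' }
  PREDICT(Y → B B) = { ';', 'c' }
  PREDICT(Y → c C '/') = { 'c' }
  PREDICT(Y → B n) = { ';', 'c' }
For B:
  PREDICT(B → F) = { ';', 'c' }
  PREDICT(B → ';') = { ';' }
F, C have a single production, so nothing to check there.

Conflict found: Predict set conflict for Y: { ';' }
The grammar is NOT LL(1).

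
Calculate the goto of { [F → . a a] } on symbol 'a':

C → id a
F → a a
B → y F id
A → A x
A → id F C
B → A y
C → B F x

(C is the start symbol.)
GOTO(I, 'a') = CLOSURE({ [A → αX.β] : [A → α.Xβ] ∈ I, X = 'a' })

Items with dot before 'a', with the dot advanced:
  [F → . a a] → [F → a . a]
Closure adds nothing (no advanced item has the dot before a non-terminal).

GOTO = { [F → a . a] }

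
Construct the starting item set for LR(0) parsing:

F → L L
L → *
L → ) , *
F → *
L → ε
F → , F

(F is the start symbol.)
{ [F → . *], [F → . , F], [F → . L L], [F' → . F], [L → . ) , *], [L → . *], [L → .] }

First, augment the grammar with F' → F
I₀ = CLOSURE({ [F' → . F] }):
  [F' → . F] has the dot before F: add [F → . L L], [F → . *], [F → . , F]
  [F → . L L] has the dot before L: add [L → . *], [L → . ) , *], [L → .]
No further items can be added.

I₀ = { [F → . *], [F → . , F], [F → . L L], [F' → . F], [L → . ) , *], [L → . *], [L → .] }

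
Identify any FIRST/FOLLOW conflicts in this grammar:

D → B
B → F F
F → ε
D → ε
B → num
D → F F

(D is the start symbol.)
No FIRST/FOLLOW conflicts.

Nullable non-terminals: B, D, F.
FIRST sets used below: FIRST(F) = { ε }, FIRST(B) = { 'num', ε }

B: nullable alternative(s) B → F F; FOLLOW(B) = { $ }
  B → F F: FIRST \ {ε} = { } — this is the only nullable alternative, skip
  B → num: FIRST \ {ε} = { 'num' } — disjoint from FOLLOW(B)

D: nullable alternative(s) D → B, D → ε, D → F F; FOLLOW(D) = { $ }
  D → B: FIRST \ {ε} = { 'num' } — disjoint from FOLLOW(D)
  D → ε: FIRST \ {ε} = { } — disjoint from FOLLOW(D)
  D → F F: FIRST \ {ε} = { } — disjoint from FOLLOW(D)
F has a nullable alternative but only one production, so nothing to check.

No FIRST/FOLLOW conflicts found.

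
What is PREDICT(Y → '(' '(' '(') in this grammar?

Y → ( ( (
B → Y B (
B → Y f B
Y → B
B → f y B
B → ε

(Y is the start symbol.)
PREDICT(Y → '(' '(' '(') = (FIRST(RHS) \ {ε}) ∪ (FOLLOW(Y) if ε ∈ FIRST(RHS), i.e. RHS ⇒* ε)
FIRST('(' '(' '(') = { '(' }
ε ∉ FIRST('(' '(' '('), so FOLLOW(Y) is not added.
PREDICT(Y → '(' '(' '(') = { '(' }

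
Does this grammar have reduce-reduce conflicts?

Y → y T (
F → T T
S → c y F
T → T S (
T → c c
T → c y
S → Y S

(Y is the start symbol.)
No reduce-reduce conflicts

Augment with Y' → Y and build the canonical LR(0) collection (I0 = CLOSURE({[Y' → . Y]}), then GOTO on every symbol after a dot until no new states appear). It has 19 states:
  I0: { [Y → . y T (], [Y' → . Y] }  — shift
  I1: { [Y' → Y .] }  — accept
  I2: { [T → . T S (], [T → . c c], [T → . c y], [Y → y . T (] }  — shift
  I3: { [S → . Y S], [S → . c y F], [T → T . S (], [Y → . y T (], [Y → y T . (] }  — shift
  I4: { [T → c . c], [T → c . y] }  — shift
  I5: { [T → c c .] }  — reduce
  I6: { [T → c y .] }  — reduce
  I7: { [Y → y T ( .] }  — reduce
  I8: { [T → T S . (] }  — shift
  I9: { [S → . Y S], [S → . c y F], [S → Y . S], [Y → . y T (] }  — shift
  I10: { [S → c . y F] }  — shift
  I11: { [F → . T T], [S → c y . F], [T → . T S (], [T → . c c], [T → . c y] }  — shift
  I12: { [S → c y F .] }  — reduce
  I13: { [F → T . T], [S → . Y S], [S → . c y F], [T → . T S (], [T → . c c], [T → . c y], [T → T . S (], [Y → . y T (] }  — shift
  I14: { [F → T T .], [S → . Y S], [S → . c y F], [T → T . S (], [Y → . y T (] }  — shift, reduce
  I15: { [S → c . y F], [T → c . c], [T → c . y] }  — shift
  I16: { [F → . T T], [S → c y . F], [T → . T S (], [T → . c c], [T → . c y], [T → c y .] }  — shift, reduce
  I17: { [S → Y S .] }  — reduce
  I18: { [T → T S ( .] }  — reduce

No state contains more than one complete item.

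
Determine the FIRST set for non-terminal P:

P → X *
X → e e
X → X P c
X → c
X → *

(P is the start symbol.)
{ '*', 'c', 'e' }

To compute FIRST(P), examine every production with P on the left-hand side, reading each right-hand side left to right until a non-nullable symbol is reached.

FIRST sets of the other non-terminals involved (by the same procedure, iterated to a fixed point):
  FIRST(X) = { '*', 'c', 'e' }

From P → X *:
  - X is a non-terminal: add FIRST(X) \ {ε} = { '*', 'c', 'e' }
    X is not nullable, so stop

Collecting: FIRST(P) = { '*', 'c', 'e' }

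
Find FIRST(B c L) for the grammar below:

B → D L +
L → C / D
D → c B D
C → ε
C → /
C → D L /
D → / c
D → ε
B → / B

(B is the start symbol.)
{ '/', 'c' }

FIRST sets of the non-terminals involved (from the grammar, by fixed-point iteration):
  FIRST(B) = { '/', 'c' }

To compute FIRST(B c L), process the symbols left to right:
Symbol B is a non-terminal. Add FIRST(B) \ {ε} = { '/', 'c' }
B is not nullable (ε ∉ FIRST(B)), so stop here.
FIRST(B c L) = { '/', 'c' }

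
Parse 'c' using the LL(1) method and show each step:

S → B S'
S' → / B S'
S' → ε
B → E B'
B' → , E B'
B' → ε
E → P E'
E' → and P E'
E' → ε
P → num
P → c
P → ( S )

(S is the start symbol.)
Stack is shown with the top on the left.

Stack         Input  Action
---------------------------
S $           c $    output S → B S'
B S' $        c $    output B → E B'
E B' S' $     c $    output E → P E'
P E' B' S' $  c $    output P → c
c E' B' S' $  c $    match 'c'
E' B' S' $    $      output E' → ε
B' S' $       $      output B' → ε
S' $          $      output S' → ε
$             $      accept

The string is accepted.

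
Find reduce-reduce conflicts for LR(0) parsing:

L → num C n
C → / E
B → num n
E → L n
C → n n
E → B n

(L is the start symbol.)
Augment with L' → L and build the canonical LR(0) collection (I0 = CLOSURE({[L' → . L]}), then GOTO on every symbol after a dot until no new states appear). It has 15 states:
  I0: { [L → . num C n], [L' → . L] }  — shift
  I1: { [L' → L .] }  — accept
  I2: { [C → . / E], [C → . n n], [L → num . C n] }  — shift
  I3: { [B → . num n], [C → / . E], [E → . B n], [E → . L n], [L → . num C n] }  — shift
  I4: { [L → num C . n] }  — shift
  I5: { [C → n . n] }  — shift
  I6: { [C → n n .] }  — reduce
  I7: { [L → num C n .] }  — reduce
  I8: { [E → B . n] }  — shift
  I9: { [C → / E .] }  — reduce
  I10: { [E → L . n] }  — shift
  I11: { [B → num . n], [C → . / E], [C → . n n], [L → num . C n] }  — shift
  I12: { [B → num n .], [C → n . n] }  — shift, reduce
  I13: { [E → L n .] }  — reduce
  I14: { [E → B n .] }  — reduce

No state contains more than one complete item.

Answer: No reduce-reduce conflicts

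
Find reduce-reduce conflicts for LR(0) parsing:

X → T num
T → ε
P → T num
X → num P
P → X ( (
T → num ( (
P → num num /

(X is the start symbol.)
Yes — I13: [P → T num .] vs [X → T num .]

A reduce-reduce conflict occurs when an LR(0) state has two complete items [A → α .] and [B → β .] — both call for a reduction, and with no lookahead the parser cannot choose between them.

Augment with X' → X and build the canonical LR(0) collection (I0 = CLOSURE({[X' → . X]}), then GOTO on every symbol after a dot until no new states appear). It has 16 states:
  I0: { [T → . num ( (], [T → .], [X → . T num], [X → . num P], [X' → . X] }  — shift, reduce
  I1: { [X → T . num] }  — shift
  I2: { [X' → X .] }  — accept
  I3: { [P → . T num], [P → . X ( (], [P → . num num /], [T → . num ( (], [T → .], [T → num . ( (], [X → . T num], [X → . num P], [X → num . P] }  — shift, reduce
  I4: { [T → num ( . (] }  — shift
  I5: { [X → num P .] }  — reduce
  I6: { [P → T . num], [X → T . num] }  — shift
  I7: { [P → X . ( (] }  — shift
  I8: { [P → . T num], [P → . X ( (], [P → . num num /], [P → num . num /], [T → . num ( (], [T → .], [T → num . ( (], [X → . T num], [X → . num P], [X → num . P] }  — shift, reduce
  I9: { [P → . T num], [P → . X ( (], [P → . num num /], [P → num . num /], [P → num num . /], [T → . num ( (], [T → .], [T → num . ( (], [X → . T num], [X → . num P], [X → num . P] }  — shift, reduce
  I10: { [P → num num / .] }  — reduce
  I11: { [P → X ( . (] }  — shift
  I12: { [P → X ( ( .] }  — reduce
  I13: { [P → T num .], [X → T num .] }  — 2 reduces
  I14: { [T → num ( ( .] }  — reduce
  I15: { [X → T num .] }  — reduce

I13 contains complete items [P → T num .], [X → T num .] — reduce-reduce conflict.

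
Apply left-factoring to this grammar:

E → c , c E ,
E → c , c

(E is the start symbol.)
E → c , c E'
E' → E ,
E' → ε

Left-factoring transforms A → αβ₁ | αβ₂ into A → αA' and A' → β₁ | β₂
(α is the longest common prefix among the alternatives). Repeat until
no nonterminal has two alternatives with a common prefix.

Round 1: E has alternatives sharing prefix 'c , c'. Introduce E': E → c , c E'
  Add: E' → E ,
  Add: E' → ε

No remaining common prefixes — done.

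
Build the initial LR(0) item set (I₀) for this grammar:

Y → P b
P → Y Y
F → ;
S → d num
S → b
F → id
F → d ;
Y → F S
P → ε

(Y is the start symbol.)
First, augment the grammar with Y' → Y
I₀ = CLOSURE({ [Y' → . Y] }):
  [Y' → . Y] has the dot before Y: add [Y → . P b], [Y → . F S]
  [Y → . P b] has the dot before P: add [P → . Y Y], [P → .]
  [Y → . F S] has the dot before F: add [F → . ;], [F → . id], [F → . d ;]
No further items can be added.

I₀ = { [F → . ;], [F → . d ;], [F → . id], [P → . Y Y], [P → .], [Y → . F S], [Y → . P b], [Y' → . Y] }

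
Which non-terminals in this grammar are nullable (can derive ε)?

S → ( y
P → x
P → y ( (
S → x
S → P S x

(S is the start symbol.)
None

A non-terminal is nullable if it can derive ε (the empty string): either it has an ε-production, or it has a production whose right-hand side consists entirely of nullable non-terminals.

There are no ε-productions, so no non-terminal can derive ε.
No non-terminals are nullable.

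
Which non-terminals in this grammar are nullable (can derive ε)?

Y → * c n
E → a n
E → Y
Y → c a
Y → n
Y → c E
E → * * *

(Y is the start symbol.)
None

A non-terminal is nullable if it can derive ε (the empty string): either it has an ε-production, or it has a production whose right-hand side consists entirely of nullable non-terminals.

There are no ε-productions, so no non-terminal can derive ε.
No non-terminals are nullable.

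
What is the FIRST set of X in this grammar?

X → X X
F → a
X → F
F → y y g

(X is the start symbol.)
{ 'a', 'y' }

FIRST sets of the other non-terminals involved (by the same procedure, iterated to a fixed point):
  FIRST(F) = { 'a', 'y' }

From X → X X:
  - X is the symbol being defined: contributes nothing new
    X is not nullable, so stop
From X → F:
  - F is a non-terminal: add FIRST(F) \ {ε} = { 'a', 'y' }
    F is not nullable, so stop

Collecting: FIRST(X) = { 'a', 'y' }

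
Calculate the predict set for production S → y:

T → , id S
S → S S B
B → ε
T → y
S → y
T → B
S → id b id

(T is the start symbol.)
{ 'y' }

PREDICT(S → y) = (FIRST(RHS) \ {ε}) ∪ (FOLLOW(S) if ε ∈ FIRST(RHS), i.e. RHS ⇒* ε)
FIRST(y) = { 'y' }
ε ∉ FIRST(y), so FOLLOW(S) is not added.
PREDICT(S → y) = { 'y' }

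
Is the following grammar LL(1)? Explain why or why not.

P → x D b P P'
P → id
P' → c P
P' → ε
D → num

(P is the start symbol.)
A grammar is LL(1) if for each non-terminal N with multiple productions, the predict sets of those productions are pairwise disjoint, where PREDICT(N → α) = (FIRST(α) \ {ε}) ∪ (FOLLOW(N) if α ⇒* ε).

Relevant sets:
  FOLLOW(P') = { $, 'c' }

For P:
  PREDICT(P → x D b P P') = { 'x' }
  PREDICT(P → id) = { 'id' }
For P':
  PREDICT(P' → c P) = { 'c' }
  PREDICT(P' → ε) = { $, 'c' }
D has a single production, so nothing to check there.

Conflict found: Predict set conflict for P': { 'c' }
The grammar is NOT LL(1).

Answer: No. Predict set conflict for P': { 'c' }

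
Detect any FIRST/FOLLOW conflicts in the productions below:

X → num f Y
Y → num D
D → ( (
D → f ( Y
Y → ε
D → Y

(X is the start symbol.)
No FIRST/FOLLOW conflicts.

A FIRST/FOLLOW conflict occurs when a non-terminal N has a nullable alternative N → β (β ⇒* ε) and another alternative N → α with FIRST(α) ∩ FOLLOW(N) ≠ ∅: on such a lookahead the parser cannot decide between expanding α and letting N vanish via β.

Nullable non-terminals: D, Y.
FIRST sets used below: FIRST(Y) = { 'num', ε }

D: nullable alternative(s) D → Y; FOLLOW(D) = { $ }
  D → ( (: FIRST \ {ε} = { '(' } — disjoint from FOLLOW(D)
  D → f ( Y: FIRST \ {ε} = { 'f' } — disjoint from FOLLOW(D)
  D → Y: FIRST \ {ε} = { 'num' } — this is the only nullable alternative, skip

Y: nullable alternative(s) Y → ε; FOLLOW(Y) = { $ }
  Y → num D: FIRST \ {ε} = { 'num' } — disjoint from FOLLOW(Y)
  Y → ε: FIRST \ {ε} = { } — this is the only nullable alternative, skip

X has no nullable alternative, so no FIRST/FOLLOW check is needed there.

No FIRST/FOLLOW conflicts found.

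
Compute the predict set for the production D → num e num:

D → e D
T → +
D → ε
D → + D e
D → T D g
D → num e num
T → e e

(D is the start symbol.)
PREDICT(D → num e num) = (FIRST(RHS) \ {ε}) ∪ (FOLLOW(D) if ε ∈ FIRST(RHS), i.e. RHS ⇒* ε)
FIRST(num e num) = { 'num' }
ε ∉ FIRST(num e num), so FOLLOW(D) is not added.
PREDICT(D → num e num) = { 'num' }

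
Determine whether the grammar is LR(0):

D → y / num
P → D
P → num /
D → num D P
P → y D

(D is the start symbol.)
A grammar is LR(0) if no state in the canonical LR(0) collection has:
  - both a shift item (dot before a terminal) and a complete item (shift-reduce conflict), or
  - two or more complete items (reduce-reduce conflict; the accept item [D' → D .] counts as a complete item here).

Augment with D' → D and build the canonical LR(0) collection (I0 = CLOSURE({[D' → . D]}), then GOTO on every symbol after a dot until no new states appear). It has 13 states:
  I0: { [D → . num D P], [D → . y / num], [D' → . D] }  — shift
  I1: { [D' → D .] }  — accept
  I2: { [D → . num D P], [D → . y / num], [D → num . D P] }  — shift
  I3: { [D → y . / num] }  — shift
  I4: { [D → y / . num] }  — shift
  I5: { [D → y / num .] }  — reduce
  I6: { [D → . num D P], [D → . y / num], [D → num D . P], [P → . D], [P → . num /], [P → . y D] }  — shift
  I7: { [P → D .] }  — reduce
  I8: { [D → num D P .] }  — reduce
  I9: { [D → . num D P], [D → . y / num], [D → num . D P], [P → num . /] }  — shift
  I10: { [D → . num D P], [D → . y / num], [D → y . / num], [P → y . D] }  — shift
  I11: { [P → y D .] }  — reduce
  I12: { [P → num / .] }  — reduce

Every state is either a pure shift/goto state or contains exactly one complete item and nothing to shift — no conflicts. The grammar is LR(0).

Answer: Yes, the grammar is LR(0)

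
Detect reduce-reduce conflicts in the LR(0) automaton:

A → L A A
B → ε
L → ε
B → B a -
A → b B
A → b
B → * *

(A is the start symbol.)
Yes — I3: [A → b .] vs [B → .]

A reduce-reduce conflict occurs when an LR(0) state has two complete items [A → α .] and [B → β .] — both call for a reduction, and with no lookahead the parser cannot choose between them.

Augment with A' → A and build the canonical LR(0) collection (I0 = CLOSURE({[A' → . A]}), then GOTO on every symbol after a dot until no new states appear). It has 11 states:
  I0: { [A → . L A A], [A → . b B], [A → . b], [A' → . A], [L → .] }  — shift, reduce
  I1: { [A' → A .] }  — accept
  I2: { [A → . L A A], [A → . b B], [A → . b], [A → L . A A], [L → .] }  — shift, reduce
  I3: { [A → b . B], [A → b .], [B → . * *], [B → . B a -], [B → .] }  — shift, 2 reduces
  I4: { [B → * . *] }  — shift
  I5: { [A → b B .], [B → B . a -] }  — shift, reduce
  I6: { [B → B a . -] }  — shift
  I7: { [B → B a - .] }  — reduce
  I8: { [B → * * .] }  — reduce
  I9: { [A → . L A A], [A → . b B], [A → . b], [A → L A . A], [L → .] }  — shift, reduce
  I10: { [A → L A A .] }  — reduce

I3 contains complete items [A → b .], [B → .] — reduce-reduce conflict.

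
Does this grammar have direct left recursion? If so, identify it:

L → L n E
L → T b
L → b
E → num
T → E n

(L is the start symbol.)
Yes, L is left-recursive

Direct left recursion occurs when N → N α for some non-terminal N (the right-hand side begins with the left-hand side itself).

L → L n E: LEFT RECURSIVE (starts with L)
L → T b: starts with T
L → b: starts with b
E → num: starts with num
T → E n: starts with E

The grammar has direct left recursion on: L.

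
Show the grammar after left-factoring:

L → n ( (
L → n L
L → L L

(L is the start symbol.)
L → n L'
L' → ( (
L' → L
L → L L

Left-factoring transforms A → αβ₁ | αβ₂ into A → αA' and A' → β₁ | β₂
(α is the longest common prefix among the alternatives). Repeat until
no nonterminal has two alternatives with a common prefix.

Round 1: L has alternatives sharing prefix 'n'. Introduce L': L → n L'
  Add: L' → ( (
  Add: L' → L

No remaining common prefixes — done.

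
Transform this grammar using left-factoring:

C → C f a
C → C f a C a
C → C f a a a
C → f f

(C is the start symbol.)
Left-factoring transforms A → αβ₁ | αβ₂ into A → αA' and A' → β₁ | β₂
(α is the longest common prefix among the alternatives). Repeat until
no nonterminal has two alternatives with a common prefix.

Round 1: C has alternatives sharing prefix 'C f a'. Introduce C': C → C f a C'
  Add: C' → ε
  Add: C' → C a
  Add: C' → a a

No remaining common prefixes — done.

Resulting grammar:
C → C f a C'
C' → ε
C' → C a
C' → a a
C → f f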